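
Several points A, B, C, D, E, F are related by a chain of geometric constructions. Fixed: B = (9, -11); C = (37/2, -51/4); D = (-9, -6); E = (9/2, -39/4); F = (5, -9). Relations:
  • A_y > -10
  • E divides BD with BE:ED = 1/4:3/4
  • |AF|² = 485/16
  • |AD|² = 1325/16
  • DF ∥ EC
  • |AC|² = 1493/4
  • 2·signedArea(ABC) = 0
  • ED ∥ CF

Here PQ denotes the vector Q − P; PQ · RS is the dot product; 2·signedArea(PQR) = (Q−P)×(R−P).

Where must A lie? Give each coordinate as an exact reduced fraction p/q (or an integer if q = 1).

A = (-1/2, -37/4)

1. A_x = -1/2  [line 7/4·x + 19/2·y + 355/4 = 0 ∩ |AC|² = 1493/4]
2. A_y = -37/4  [line 7/4·x + 19/2·y + 355/4 = 0 ∩ |AC|² = 1493/4]
   → A = (-1/2, -37/4)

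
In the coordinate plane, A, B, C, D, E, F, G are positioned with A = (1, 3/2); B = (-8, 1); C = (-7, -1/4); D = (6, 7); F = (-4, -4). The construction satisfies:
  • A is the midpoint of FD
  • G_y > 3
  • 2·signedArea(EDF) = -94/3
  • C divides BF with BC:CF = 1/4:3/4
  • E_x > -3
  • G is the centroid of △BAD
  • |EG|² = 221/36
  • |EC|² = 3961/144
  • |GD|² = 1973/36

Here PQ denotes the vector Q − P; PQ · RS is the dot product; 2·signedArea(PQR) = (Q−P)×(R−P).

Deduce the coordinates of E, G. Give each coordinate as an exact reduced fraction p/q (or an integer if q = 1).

1. E_x = -2  [line 11·x + -10·y + 106/3 = 0 ∩ |EC|² = 3961/144]
2. E_y = 4/3  [line 11·x + -10·y + 106/3 = 0 ∩ |EC|² = 3961/144]
   → E = (-2, 4/3)
3. G_x = -1/3  [G is the centroid of △BAD]
4. G_y = 19/6  [G is the centroid of △BAD]
   → G = (-1/3, 19/6)

E = (-2, 4/3)
G = (-1/3, 19/6)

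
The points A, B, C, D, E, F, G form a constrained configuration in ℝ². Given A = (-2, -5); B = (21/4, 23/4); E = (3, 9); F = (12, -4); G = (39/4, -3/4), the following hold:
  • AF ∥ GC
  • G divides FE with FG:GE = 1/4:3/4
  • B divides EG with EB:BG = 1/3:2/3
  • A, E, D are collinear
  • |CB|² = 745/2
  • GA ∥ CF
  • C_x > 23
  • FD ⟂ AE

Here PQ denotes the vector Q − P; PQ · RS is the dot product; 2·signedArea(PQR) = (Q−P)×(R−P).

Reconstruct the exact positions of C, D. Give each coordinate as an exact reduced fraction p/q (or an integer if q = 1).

C = (95/4, 1/4)
D = (-22/221, 71/221)

1. C_x = 95/4  [GA ∥ CF ∩ AF ∥ GC]
2. C_y = 1/4  [GA ∥ CF ∩ AF ∥ GC]
   → C = (95/4, 1/4)
3. D_x = -22/221  [A, E, D are collinear ∩ FD ⟂ AE]
4. D_y = 71/221  [A, E, D are collinear ∩ FD ⟂ AE]
   → D = (-22/221, 71/221)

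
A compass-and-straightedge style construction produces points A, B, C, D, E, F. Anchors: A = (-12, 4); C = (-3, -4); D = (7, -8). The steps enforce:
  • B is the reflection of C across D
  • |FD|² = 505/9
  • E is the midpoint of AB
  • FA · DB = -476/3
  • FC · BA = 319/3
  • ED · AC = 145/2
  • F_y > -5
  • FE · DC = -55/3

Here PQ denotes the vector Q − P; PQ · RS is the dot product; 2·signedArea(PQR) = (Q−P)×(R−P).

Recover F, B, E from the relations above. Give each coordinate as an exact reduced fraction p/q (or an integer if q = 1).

B = (17, -12)
E = (5/2, -4)
F = (2/3, -4)

1. B_x = 17  [B is the reflection of C across D]
2. B_y = -12  [B is the reflection of C across D]
   → B = (17, -12)
3. E_x = 5/2  [E is the midpoint of AB]
4. E_y = -4  [E is the midpoint of AB]
   → E = (5/2, -4)
5. F_x = 2/3  [FC · BA = 319/3 ∩ FE · DC = -55/3]
6. F_y = -4  [FC · BA = 319/3 ∩ FE · DC = -55/3]
   → F = (2/3, -4)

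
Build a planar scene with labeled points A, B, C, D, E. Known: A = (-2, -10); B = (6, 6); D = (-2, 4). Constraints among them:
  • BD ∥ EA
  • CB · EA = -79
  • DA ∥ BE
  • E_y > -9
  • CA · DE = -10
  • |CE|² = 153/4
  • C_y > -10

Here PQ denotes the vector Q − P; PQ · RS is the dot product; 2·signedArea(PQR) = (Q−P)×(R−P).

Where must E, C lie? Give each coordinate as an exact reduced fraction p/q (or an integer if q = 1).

1. E_x = 6  [BD ∥ EA ∩ DA ∥ BE]
2. E_y = -8  [BD ∥ EA ∩ DA ∥ BE]
   → E = (6, -8)
3. C_x = 0  [CB · EA = -79 ∩ CA · DE = -10]
4. C_y = -19/2  [CB · EA = -79 ∩ CA · DE = -10]
   → C = (0, -19/2)

C = (0, -19/2)
E = (6, -8)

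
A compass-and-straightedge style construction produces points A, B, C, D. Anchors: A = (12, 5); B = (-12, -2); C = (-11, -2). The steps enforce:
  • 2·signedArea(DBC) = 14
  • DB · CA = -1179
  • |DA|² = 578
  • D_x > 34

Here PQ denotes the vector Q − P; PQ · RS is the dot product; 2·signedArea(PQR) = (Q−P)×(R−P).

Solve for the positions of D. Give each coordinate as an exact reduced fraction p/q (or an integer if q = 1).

D = (35, 12)

1. D_x = 35  [DB · CA = -1179 ∩ 2·signedArea(DBC) = 14]
2. D_y = 12  [DB · CA = -1179 ∩ 2·signedArea(DBC) = 14]
   → D = (35, 12)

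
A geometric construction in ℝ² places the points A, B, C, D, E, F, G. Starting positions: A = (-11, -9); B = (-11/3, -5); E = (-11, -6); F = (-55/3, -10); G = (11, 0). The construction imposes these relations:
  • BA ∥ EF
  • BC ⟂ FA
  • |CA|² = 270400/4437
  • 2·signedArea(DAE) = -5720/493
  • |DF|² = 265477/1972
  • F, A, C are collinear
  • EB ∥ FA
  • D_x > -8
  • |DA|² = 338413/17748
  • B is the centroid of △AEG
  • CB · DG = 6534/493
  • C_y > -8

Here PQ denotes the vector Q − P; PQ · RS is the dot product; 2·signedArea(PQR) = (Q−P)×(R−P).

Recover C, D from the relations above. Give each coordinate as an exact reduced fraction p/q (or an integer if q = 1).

1. C_x = -4829/1479  [F, A, C are collinear ∩ BC ⟂ FA]
2. C_y = -3917/493  [F, A, C are collinear ∩ BC ⟂ FA]
   → C = (-4829/1479, -3917/493)
3. D_x = -10549/1479  [2·signedArea(DAE) = -5720/493 ∩ CB · DG = 6534/493]
4. D_y = -6875/986  [2·signedArea(DAE) = -5720/493 ∩ CB · DG = 6534/493]
   → D = (-10549/1479, -6875/986)

C = (-4829/1479, -3917/493)
D = (-10549/1479, -6875/986)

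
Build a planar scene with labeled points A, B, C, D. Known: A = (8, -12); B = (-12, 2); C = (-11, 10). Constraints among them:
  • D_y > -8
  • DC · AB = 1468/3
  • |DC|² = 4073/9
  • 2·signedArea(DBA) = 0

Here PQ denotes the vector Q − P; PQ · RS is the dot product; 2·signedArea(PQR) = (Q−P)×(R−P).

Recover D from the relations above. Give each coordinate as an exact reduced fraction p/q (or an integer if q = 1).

D = (4/3, -22/3)

1. D_x = 4/3  [2·signedArea(DBA) = 0 ∩ DC · AB = 1468/3]
2. D_y = -22/3  [2·signedArea(DBA) = 0 ∩ DC · AB = 1468/3]
   → D = (4/3, -22/3)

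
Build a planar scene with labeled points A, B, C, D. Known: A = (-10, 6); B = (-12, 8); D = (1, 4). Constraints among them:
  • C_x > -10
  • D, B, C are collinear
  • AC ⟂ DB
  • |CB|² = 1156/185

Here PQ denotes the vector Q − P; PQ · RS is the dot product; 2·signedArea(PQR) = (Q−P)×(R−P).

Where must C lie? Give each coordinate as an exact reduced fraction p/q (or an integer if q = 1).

1. C_x = -1778/185  [D, B, C are collinear ∩ AC ⟂ DB]
2. C_y = 1344/185  [D, B, C are collinear ∩ AC ⟂ DB]
   → C = (-1778/185, 1344/185)

C = (-1778/185, 1344/185)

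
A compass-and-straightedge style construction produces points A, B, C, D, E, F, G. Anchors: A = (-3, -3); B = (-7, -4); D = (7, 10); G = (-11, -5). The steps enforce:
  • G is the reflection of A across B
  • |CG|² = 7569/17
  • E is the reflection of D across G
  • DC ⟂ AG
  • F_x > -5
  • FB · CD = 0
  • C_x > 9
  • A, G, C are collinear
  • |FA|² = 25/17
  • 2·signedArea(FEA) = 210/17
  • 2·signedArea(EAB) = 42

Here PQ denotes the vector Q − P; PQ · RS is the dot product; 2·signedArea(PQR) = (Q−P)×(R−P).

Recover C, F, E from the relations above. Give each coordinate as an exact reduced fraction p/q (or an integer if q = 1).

C = (161/17, 2/17)
E = (-29, -20)
F = (-71/17, -56/17)

1. C_x = 161/17  [A, G, C are collinear ∩ DC ⟂ AG]
2. C_y = 2/17  [A, G, C are collinear ∩ DC ⟂ AG]
   → C = (161/17, 2/17)
3. E_x = -29  [E is the reflection of D across G]
4. E_y = -20  [E is the reflection of D across G]
   → E = (-29, -20)
5. F_x = -71/17  [FB · CD = 0 ∩ 2·signedArea(FEA) = 210/17]
6. F_y = -56/17  [FB · CD = 0 ∩ 2·signedArea(FEA) = 210/17]
   → F = (-71/17, -56/17)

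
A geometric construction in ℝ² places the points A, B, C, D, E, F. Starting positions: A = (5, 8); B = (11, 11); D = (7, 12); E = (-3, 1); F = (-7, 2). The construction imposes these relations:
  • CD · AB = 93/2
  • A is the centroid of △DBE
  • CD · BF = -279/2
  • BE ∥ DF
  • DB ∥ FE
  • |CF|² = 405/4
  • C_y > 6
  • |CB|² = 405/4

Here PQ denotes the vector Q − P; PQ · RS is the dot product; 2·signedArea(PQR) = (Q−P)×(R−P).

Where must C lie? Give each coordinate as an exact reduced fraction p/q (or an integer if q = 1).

1. C_x = 2  [line -6·x + -3·y + 63/2 = 0 ∩ |CB|² = 405/4]
2. C_y = 13/2  [line -6·x + -3·y + 63/2 = 0 ∩ |CB|² = 405/4]
   → C = (2, 13/2)

C = (2, 13/2)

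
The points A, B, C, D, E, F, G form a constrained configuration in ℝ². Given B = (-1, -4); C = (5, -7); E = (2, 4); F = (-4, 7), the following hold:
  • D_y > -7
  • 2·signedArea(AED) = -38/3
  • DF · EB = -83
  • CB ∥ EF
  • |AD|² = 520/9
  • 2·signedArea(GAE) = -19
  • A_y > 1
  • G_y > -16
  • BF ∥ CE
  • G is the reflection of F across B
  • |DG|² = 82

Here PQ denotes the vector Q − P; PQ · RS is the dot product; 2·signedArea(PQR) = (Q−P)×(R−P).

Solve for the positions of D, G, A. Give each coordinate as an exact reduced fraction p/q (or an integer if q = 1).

A = (1, 4/3)
D = (3, -6)
G = (2, -15)

1. G_x = 2  [G is the reflection of F across B]
2. G_y = -15  [G is the reflection of F across B]
   → G = (2, -15)
3. A_x = 1  [2·signedArea(GAE) = -19]
4. D_x = 3  [line 3·x + 8·y + 39 = 0 ∩ |DG|² = 82]
5. D_y = -6  [line 3·x + 8·y + 39 = 0 ∩ |DG|² = 82]
   → D = (3, -6)
6. A_x = 1  [2·signedArea(AED) = -38/3 ∩ 2·signedArea(GAE) = -19]
7. A_y = 4/3  [2·signedArea(AED) = -38/3 ∩ 2·signedArea(GAE) = -19]
   → A = (1, 4/3)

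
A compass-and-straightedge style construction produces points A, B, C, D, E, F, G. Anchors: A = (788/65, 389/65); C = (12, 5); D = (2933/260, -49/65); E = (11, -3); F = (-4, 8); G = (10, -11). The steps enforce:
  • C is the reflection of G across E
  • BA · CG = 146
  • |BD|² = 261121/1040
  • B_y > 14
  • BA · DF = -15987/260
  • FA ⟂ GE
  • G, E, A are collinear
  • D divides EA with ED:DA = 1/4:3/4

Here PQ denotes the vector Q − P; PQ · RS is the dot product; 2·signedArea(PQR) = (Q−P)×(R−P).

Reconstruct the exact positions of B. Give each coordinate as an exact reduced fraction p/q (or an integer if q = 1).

1. B_x = 861/65  [BA · DF = -15987/260 ∩ BA · CG = 146]
2. B_y = 973/65  [BA · DF = -15987/260 ∩ BA · CG = 146]
   → B = (861/65, 973/65)

B = (861/65, 973/65)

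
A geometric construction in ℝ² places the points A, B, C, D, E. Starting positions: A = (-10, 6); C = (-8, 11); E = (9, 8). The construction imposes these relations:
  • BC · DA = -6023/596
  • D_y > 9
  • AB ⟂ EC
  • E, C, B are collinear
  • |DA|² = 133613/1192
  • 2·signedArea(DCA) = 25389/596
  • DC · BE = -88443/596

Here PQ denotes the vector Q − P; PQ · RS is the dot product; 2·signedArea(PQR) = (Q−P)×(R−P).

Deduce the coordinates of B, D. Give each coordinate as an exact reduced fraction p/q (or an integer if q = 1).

1. B_x = -2707/298  [E, C, B are collinear ∩ AB ⟂ EC]
2. B_y = 3335/298  [E, C, B are collinear ∩ AB ⟂ EC]
   → B = (-2707/298, 3335/298)
3. D_x = -25/596  [2·signedArea(DCA) = 25389/596 ∩ BC · DA = -6023/596]
4. D_y = 5719/596  [2·signedArea(DCA) = 25389/596 ∩ BC · DA = -6023/596]
   → D = (-25/596, 5719/596)

B = (-2707/298, 3335/298)
D = (-25/596, 5719/596)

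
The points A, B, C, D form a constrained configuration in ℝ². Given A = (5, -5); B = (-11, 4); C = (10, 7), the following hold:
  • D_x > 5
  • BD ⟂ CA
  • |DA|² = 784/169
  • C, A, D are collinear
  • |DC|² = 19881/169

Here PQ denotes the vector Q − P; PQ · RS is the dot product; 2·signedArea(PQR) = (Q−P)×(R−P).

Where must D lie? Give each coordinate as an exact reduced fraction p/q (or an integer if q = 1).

1. D_x = 985/169  [C, A, D are collinear ∩ BD ⟂ CA]
2. D_y = -509/169  [C, A, D are collinear ∩ BD ⟂ CA]
   → D = (985/169, -509/169)

D = (985/169, -509/169)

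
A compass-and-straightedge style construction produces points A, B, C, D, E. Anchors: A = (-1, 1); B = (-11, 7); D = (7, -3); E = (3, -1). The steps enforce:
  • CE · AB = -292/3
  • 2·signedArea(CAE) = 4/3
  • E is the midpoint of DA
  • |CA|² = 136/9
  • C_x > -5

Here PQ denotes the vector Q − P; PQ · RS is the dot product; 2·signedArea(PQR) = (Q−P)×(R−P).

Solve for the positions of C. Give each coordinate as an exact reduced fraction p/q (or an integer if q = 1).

1. C_x = -13/3  [2·signedArea(CAE) = 4/3 ∩ CE · AB = -292/3]
2. C_y = 3  [2·signedArea(CAE) = 4/3 ∩ CE · AB = -292/3]
   → C = (-13/3, 3)

C = (-13/3, 3)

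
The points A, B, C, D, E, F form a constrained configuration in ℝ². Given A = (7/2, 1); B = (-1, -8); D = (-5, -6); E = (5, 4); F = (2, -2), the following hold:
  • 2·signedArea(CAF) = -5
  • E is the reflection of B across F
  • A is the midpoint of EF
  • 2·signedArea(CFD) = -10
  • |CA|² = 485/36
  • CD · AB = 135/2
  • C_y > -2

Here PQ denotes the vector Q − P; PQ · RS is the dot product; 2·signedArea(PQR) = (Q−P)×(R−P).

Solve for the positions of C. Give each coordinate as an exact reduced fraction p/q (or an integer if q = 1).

C = (2/3, -4/3)

1. C_x = 2/3  [CD · AB = 135/2 ∩ 2·signedArea(CFD) = -10]
2. C_y = -4/3  [CD · AB = 135/2 ∩ 2·signedArea(CFD) = -10]
   → C = (2/3, -4/3)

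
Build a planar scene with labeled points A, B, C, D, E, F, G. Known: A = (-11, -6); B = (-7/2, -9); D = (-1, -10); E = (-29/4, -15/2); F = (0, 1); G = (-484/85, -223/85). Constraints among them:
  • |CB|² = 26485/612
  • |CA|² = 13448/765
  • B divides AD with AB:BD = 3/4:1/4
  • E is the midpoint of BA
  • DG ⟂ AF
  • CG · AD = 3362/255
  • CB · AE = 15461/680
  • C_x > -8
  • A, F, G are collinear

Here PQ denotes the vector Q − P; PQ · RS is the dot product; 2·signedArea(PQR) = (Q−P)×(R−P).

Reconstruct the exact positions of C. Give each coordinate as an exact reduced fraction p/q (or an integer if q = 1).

1. C_x = -1903/255  [line -10·x + 4·y + -15206/255 = 0 ∩ |CA|² = 13448/765]
2. C_y = -956/255  [line -10·x + 4·y + -15206/255 = 0 ∩ |CA|² = 13448/765]
   → C = (-1903/255, -956/255)

C = (-1903/255, -956/255)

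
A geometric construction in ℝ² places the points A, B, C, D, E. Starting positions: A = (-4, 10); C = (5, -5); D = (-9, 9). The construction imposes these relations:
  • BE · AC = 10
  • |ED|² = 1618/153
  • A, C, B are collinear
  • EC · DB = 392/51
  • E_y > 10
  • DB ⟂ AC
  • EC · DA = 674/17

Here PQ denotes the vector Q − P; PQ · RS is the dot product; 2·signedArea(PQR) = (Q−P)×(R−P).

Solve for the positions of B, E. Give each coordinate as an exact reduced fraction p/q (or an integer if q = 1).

1. B_x = -83/17  [A, C, B are collinear ∩ DB ⟂ AC]
2. B_y = 195/17  [A, C, B are collinear ∩ DB ⟂ AC]
   → B = (-83/17, 195/17)
3. E_x = -304/51  [EC · DB = 392/51 ∩ EC · DA = 674/17]
4. E_y = 518/51  [EC · DB = 392/51 ∩ EC · DA = 674/17]
   → E = (-304/51, 518/51)

B = (-83/17, 195/17)
E = (-304/51, 518/51)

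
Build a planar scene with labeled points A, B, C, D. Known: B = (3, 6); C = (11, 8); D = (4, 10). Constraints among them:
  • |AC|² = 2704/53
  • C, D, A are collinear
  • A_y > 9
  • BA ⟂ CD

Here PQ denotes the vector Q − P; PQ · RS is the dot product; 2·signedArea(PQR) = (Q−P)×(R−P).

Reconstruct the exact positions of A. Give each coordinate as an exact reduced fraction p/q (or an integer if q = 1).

A = (219/53, 528/53)

1. A_x = 219/53  [C, D, A are collinear ∩ BA ⟂ CD]
2. A_y = 528/53  [C, D, A are collinear ∩ BA ⟂ CD]
   → A = (219/53, 528/53)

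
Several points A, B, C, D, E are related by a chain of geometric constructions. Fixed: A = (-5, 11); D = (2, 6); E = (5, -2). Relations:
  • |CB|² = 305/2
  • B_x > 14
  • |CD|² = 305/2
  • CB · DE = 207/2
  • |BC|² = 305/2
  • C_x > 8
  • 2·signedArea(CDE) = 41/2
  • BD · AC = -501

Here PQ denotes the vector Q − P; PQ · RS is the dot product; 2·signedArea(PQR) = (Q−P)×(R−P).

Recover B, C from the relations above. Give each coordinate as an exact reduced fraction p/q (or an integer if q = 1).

1. C_x = 17/2  [line 8·x + 3·y + -109/2 = 0 ∩ |CD|² = 305/2]
2. C_y = -9/2  [line 8·x + 3·y + -109/2 = 0 ∩ |CD|² = 305/2]
   → C = (17/2, -9/2)
3. B_x = 15  [BD · AC = -501 ∩ CB · DE = 207/2]
4. B_y = -15  [BD · AC = -501 ∩ CB · DE = 207/2]
   → B = (15, -15)

B = (15, -15)
C = (17/2, -9/2)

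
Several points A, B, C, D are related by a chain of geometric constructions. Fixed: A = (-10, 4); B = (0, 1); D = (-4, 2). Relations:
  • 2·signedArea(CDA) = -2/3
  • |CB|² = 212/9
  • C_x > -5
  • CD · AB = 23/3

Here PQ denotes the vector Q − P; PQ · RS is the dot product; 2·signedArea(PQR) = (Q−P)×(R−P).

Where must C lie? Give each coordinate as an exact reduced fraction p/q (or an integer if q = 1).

1. C_x = -14/3  [CD · AB = 23/3 ∩ 2·signedArea(CDA) = -2/3]
2. C_y = 7/3  [CD · AB = 23/3 ∩ 2·signedArea(CDA) = -2/3]
   → C = (-14/3, 7/3)

C = (-14/3, 7/3)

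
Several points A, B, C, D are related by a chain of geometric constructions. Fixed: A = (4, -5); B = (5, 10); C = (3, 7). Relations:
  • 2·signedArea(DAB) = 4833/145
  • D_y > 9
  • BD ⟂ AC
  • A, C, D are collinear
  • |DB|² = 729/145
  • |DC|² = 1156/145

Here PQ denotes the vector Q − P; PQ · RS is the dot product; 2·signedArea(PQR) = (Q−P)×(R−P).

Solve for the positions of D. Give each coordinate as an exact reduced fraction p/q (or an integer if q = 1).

D = (401/145, 1423/145)

1. D_x = 401/145  [A, C, D are collinear ∩ BD ⟂ AC]
2. D_y = 1423/145  [A, C, D are collinear ∩ BD ⟂ AC]
   → D = (401/145, 1423/145)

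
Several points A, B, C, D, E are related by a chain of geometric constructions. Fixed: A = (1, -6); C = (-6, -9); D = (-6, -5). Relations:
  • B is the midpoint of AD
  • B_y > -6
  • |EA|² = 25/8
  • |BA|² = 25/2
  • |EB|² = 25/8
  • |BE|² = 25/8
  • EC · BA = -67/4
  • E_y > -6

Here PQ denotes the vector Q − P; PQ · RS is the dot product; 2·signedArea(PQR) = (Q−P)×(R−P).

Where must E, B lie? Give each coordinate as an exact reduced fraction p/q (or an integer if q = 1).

1. B_x = -5/2  [B is the midpoint of AD]
2. B_y = -11/2  [B is the midpoint of AD]
   → B = (-5/2, -11/2)
3. E_x = -3/4  [line -7/2·x + 1/2·y + 1/4 = 0 ∩ |EA|² = 25/8]
4. E_y = -23/4  [line -7/2·x + 1/2·y + 1/4 = 0 ∩ |EA|² = 25/8]
   → E = (-3/4, -23/4)

B = (-5/2, -11/2)
E = (-3/4, -23/4)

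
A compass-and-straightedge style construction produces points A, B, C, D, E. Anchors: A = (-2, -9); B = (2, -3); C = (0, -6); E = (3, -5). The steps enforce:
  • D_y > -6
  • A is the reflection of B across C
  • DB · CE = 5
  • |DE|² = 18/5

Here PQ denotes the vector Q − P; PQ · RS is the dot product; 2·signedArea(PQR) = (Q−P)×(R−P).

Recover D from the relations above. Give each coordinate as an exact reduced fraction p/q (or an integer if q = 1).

D = (6/5, -28/5)

1. D_x = 6/5  [line -3·x + -1·y + -2 = 0 ∩ |DE|² = 18/5]
2. D_y = -28/5  [line -3·x + -1·y + -2 = 0 ∩ |DE|² = 18/5]
   → D = (6/5, -28/5)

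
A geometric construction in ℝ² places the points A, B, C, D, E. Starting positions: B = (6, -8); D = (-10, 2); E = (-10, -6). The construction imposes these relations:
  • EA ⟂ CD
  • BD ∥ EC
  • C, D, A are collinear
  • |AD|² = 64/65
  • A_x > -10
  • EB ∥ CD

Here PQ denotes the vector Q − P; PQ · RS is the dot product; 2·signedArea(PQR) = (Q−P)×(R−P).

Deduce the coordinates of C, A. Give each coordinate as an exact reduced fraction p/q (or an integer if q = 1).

A = (-586/65, 122/65)
C = (-26, 4)

1. C_x = -26  [EB ∥ CD ∩ BD ∥ EC]
2. C_y = 4  [EB ∥ CD ∩ BD ∥ EC]
   → C = (-26, 4)
3. A_x = -586/65  [C, D, A are collinear ∩ EA ⟂ CD]
4. A_y = 122/65  [C, D, A are collinear ∩ EA ⟂ CD]
   → A = (-586/65, 122/65)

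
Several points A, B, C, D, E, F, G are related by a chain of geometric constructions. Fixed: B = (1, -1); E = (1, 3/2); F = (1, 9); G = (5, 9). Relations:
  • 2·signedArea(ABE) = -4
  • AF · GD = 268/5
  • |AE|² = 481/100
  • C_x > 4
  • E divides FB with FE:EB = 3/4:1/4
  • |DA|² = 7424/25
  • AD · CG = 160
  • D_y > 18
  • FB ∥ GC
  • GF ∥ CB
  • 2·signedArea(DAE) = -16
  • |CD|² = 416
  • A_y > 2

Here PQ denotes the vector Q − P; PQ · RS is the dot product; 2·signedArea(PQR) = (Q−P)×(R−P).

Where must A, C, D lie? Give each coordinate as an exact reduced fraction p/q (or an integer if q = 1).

1. A_x = 13/5  [2·signedArea(ABE) = -4]
2. A_y = 3  [|AE|² = 481/100]
   → A = (13/5, 3)
3. C_x = 5  [GF ∥ CB ∩ FB ∥ GC]
4. C_y = -1  [GF ∥ CB ∩ FB ∥ GC]
   → C = (5, -1)
5. D_x = 9  [AD · CG = 160 ∩ 2·signedArea(DAE) = -16]
6. D_y = 19  [AD · CG = 160 ∩ 2·signedArea(DAE) = -16]
   → D = (9, 19)

A = (13/5, 3)
C = (5, -1)
D = (9, 19)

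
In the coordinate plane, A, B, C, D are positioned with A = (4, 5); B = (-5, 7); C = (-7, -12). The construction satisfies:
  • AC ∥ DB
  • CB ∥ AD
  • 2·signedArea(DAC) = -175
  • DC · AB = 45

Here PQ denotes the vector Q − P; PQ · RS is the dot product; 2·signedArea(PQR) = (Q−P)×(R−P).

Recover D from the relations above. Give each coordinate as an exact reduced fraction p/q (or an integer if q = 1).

1. D_x = 6  [AC ∥ DB ∩ CB ∥ AD]
2. D_y = 24  [AC ∥ DB ∩ CB ∥ AD]
   → D = (6, 24)

D = (6, 24)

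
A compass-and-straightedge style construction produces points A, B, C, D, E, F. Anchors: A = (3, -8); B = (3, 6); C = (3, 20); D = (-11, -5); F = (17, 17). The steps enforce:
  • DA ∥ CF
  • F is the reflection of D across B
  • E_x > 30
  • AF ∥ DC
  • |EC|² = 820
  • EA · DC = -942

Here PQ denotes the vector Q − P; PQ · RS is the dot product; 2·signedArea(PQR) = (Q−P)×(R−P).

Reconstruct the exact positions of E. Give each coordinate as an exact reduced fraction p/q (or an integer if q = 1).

E = (31, 14)

1. E_x = 31  [line -14·x + -25·y + 784 = 0 ∩ |EC|² = 820]
2. E_y = 14  [line -14·x + -25·y + 784 = 0 ∩ |EC|² = 820]
   → E = (31, 14)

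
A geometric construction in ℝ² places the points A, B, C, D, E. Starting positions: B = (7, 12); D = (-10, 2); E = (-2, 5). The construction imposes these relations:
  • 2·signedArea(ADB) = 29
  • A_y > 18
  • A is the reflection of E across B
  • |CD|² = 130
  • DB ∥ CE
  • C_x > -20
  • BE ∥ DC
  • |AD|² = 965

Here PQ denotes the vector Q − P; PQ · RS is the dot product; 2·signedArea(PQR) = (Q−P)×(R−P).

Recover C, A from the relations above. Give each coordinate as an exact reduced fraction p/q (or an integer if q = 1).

A = (16, 19)
C = (-19, -5)

1. C_x = -19  [DB ∥ CE ∩ BE ∥ DC]
2. C_y = -5  [DB ∥ CE ∩ BE ∥ DC]
   → C = (-19, -5)
3. A_x = 16  [A is the reflection of E across B]
4. A_y = 19  [A is the reflection of E across B]
   → A = (16, 19)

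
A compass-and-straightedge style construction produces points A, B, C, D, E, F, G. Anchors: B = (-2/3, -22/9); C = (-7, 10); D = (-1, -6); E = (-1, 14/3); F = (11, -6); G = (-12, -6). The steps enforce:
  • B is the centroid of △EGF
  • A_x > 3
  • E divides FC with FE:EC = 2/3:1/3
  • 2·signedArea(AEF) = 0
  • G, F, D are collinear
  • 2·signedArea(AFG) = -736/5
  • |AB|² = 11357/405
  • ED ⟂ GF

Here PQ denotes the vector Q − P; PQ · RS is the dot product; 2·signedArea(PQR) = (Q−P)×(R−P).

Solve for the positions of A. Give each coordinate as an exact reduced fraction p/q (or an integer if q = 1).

A = (19/5, 2/5)

1. A_x = 19/5  [2·signedArea(AEF) = 0 ∩ 2·signedArea(AFG) = -736/5]
2. A_y = 2/5  [2·signedArea(AEF) = 0 ∩ 2·signedArea(AFG) = -736/5]
   → A = (19/5, 2/5)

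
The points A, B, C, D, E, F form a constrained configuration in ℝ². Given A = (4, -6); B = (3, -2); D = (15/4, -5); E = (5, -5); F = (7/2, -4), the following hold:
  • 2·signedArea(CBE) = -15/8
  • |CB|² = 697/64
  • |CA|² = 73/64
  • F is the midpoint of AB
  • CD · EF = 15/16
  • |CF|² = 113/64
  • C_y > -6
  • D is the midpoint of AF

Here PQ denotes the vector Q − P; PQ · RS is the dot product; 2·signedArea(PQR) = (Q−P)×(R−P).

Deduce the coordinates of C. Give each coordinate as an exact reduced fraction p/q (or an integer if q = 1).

1. C_x = 35/8  [2·signedArea(CBE) = -15/8 ∩ CD · EF = 15/16]
2. C_y = -5  [2·signedArea(CBE) = -15/8 ∩ CD · EF = 15/16]
   → C = (35/8, -5)

C = (35/8, -5)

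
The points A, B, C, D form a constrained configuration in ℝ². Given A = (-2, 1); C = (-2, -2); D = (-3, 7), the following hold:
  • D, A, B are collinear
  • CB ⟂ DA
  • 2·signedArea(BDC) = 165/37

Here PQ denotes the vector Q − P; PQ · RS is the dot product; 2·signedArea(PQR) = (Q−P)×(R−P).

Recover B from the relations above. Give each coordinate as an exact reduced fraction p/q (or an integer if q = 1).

1. B_x = -56/37  [D, A, B are collinear ∩ CB ⟂ DA]
2. B_y = -71/37  [D, A, B are collinear ∩ CB ⟂ DA]
   → B = (-56/37, -71/37)

B = (-56/37, -71/37)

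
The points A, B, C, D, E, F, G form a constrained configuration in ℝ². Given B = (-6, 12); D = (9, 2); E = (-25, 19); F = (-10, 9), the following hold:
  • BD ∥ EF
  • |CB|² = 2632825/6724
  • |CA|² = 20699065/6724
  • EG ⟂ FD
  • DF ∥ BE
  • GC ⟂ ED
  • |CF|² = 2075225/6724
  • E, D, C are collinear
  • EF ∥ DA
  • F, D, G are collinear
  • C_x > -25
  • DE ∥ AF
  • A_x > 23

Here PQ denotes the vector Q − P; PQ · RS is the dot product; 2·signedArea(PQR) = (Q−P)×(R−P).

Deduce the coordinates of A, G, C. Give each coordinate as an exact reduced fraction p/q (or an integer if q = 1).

A = (24, -8)
C = (-1008/41, 1541/82)
G = (-2169/82, 1235/82)

1. A_x = 24  [DE ∥ AF ∩ EF ∥ DA]
2. A_y = -8  [DE ∥ AF ∩ EF ∥ DA]
   → A = (24, -8)
3. G_x = -2169/82  [F, D, G are collinear ∩ EG ⟂ FD]
4. G_y = 1235/82  [F, D, G are collinear ∩ EG ⟂ FD]
   → G = (-2169/82, 1235/82)
5. C_x = -1008/41  [E, D, C are collinear ∩ GC ⟂ ED]
6. C_y = 1541/82  [E, D, C are collinear ∩ GC ⟂ ED]
   → C = (-1008/41, 1541/82)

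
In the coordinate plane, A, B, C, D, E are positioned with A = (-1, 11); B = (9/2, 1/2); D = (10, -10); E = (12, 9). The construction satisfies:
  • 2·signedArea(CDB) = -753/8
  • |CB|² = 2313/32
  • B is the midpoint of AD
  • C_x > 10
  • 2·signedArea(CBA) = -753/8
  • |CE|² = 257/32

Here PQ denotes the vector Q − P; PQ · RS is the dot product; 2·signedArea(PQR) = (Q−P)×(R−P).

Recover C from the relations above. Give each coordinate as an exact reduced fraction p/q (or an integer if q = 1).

1. C_x = 81/8  [line -21/2·x + -11/2·y + 1153/8 = 0 ∩ |CE|² = 257/32]
2. C_y = 55/8  [line -21/2·x + -11/2·y + 1153/8 = 0 ∩ |CE|² = 257/32]
   → C = (81/8, 55/8)

C = (81/8, 55/8)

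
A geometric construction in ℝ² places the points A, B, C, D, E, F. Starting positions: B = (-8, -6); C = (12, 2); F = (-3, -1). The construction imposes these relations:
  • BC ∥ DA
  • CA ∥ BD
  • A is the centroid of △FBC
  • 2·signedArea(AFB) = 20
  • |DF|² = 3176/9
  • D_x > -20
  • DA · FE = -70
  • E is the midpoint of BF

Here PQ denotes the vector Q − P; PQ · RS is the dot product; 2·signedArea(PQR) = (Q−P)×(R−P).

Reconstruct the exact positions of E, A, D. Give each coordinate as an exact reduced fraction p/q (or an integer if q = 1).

1. E_x = -11/2  [E is the midpoint of BF]
2. E_y = -7/2  [E is the midpoint of BF]
   → E = (-11/2, -7/2)
3. A_x = 1/3  [A is the centroid of △FBC]
4. A_y = -5/3  [A is the centroid of △FBC]
   → A = (1/3, -5/3)
5. D_x = -59/3  [BC ∥ DA ∩ CA ∥ BD]
6. D_y = -29/3  [BC ∥ DA ∩ CA ∥ BD]
   → D = (-59/3, -29/3)

A = (1/3, -5/3)
D = (-59/3, -29/3)
E = (-11/2, -7/2)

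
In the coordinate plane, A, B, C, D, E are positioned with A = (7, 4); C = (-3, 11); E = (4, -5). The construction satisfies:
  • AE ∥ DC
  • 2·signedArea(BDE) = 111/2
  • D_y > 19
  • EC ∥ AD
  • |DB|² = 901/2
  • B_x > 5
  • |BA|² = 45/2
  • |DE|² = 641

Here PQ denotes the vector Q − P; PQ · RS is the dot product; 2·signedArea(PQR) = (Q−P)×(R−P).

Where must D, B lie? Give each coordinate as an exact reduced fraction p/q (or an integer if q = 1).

B = (11/2, -1/2)
D = (0, 20)

1. D_x = 0  [AE ∥ DC ∩ EC ∥ AD]
2. D_y = 20  [AE ∥ DC ∩ EC ∥ AD]
   → D = (0, 20)
3. B_x = 11/2  [line 25·x + 4·y + -271/2 = 0 ∩ |BA|² = 45/2]
4. B_y = -1/2  [line 25·x + 4·y + -271/2 = 0 ∩ |BA|² = 45/2]
   → B = (11/2, -1/2)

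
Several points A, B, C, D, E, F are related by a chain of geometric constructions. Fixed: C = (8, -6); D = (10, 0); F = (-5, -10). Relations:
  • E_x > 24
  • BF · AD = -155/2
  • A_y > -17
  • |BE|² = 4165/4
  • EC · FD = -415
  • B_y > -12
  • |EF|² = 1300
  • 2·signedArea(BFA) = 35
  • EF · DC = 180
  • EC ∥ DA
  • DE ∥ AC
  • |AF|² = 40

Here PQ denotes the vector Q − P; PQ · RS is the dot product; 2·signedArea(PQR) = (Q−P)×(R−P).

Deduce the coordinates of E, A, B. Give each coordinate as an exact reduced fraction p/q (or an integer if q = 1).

1. E_x = 25  [EC · FD = -415 ∩ EF · DC = 180]
2. E_y = 10  [EC · FD = -415 ∩ EF · DC = 180]
   → E = (25, 10)
3. A_x = -7  [DE ∥ AC ∩ EC ∥ DA]
4. A_y = -16  [DE ∥ AC ∩ EC ∥ DA]
   → A = (-7, -16)
5. B_x = 1/2  [2·signedArea(BFA) = 35 ∩ BF · AD = -155/2]
6. B_y = -11  [2·signedArea(BFA) = 35 ∩ BF · AD = -155/2]
   → B = (1/2, -11)

A = (-7, -16)
B = (1/2, -11)
E = (25, 10)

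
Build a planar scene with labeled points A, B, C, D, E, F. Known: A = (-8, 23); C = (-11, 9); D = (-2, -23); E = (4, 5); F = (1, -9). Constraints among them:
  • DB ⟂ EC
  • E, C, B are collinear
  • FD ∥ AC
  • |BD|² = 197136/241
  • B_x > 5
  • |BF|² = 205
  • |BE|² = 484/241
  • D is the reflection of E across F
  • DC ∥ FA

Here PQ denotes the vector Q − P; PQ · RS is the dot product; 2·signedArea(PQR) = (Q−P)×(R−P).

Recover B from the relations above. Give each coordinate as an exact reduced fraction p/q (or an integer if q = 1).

B = (1294/241, 1117/241)

1. B_x = 1294/241  [E, C, B are collinear ∩ DB ⟂ EC]
2. B_y = 1117/241  [E, C, B are collinear ∩ DB ⟂ EC]
   → B = (1294/241, 1117/241)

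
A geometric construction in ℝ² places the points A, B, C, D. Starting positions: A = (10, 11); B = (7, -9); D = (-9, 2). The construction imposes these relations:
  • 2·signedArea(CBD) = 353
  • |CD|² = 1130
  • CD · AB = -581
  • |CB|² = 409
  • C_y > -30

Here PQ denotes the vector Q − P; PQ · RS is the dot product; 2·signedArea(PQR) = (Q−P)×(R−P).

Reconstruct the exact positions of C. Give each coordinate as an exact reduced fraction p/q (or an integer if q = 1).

1. C_x = 4  [CD · AB = -581 ∩ 2·signedArea(CBD) = 353]
2. C_y = -29  [CD · AB = -581 ∩ 2·signedArea(CBD) = 353]
   → C = (4, -29)

C = (4, -29)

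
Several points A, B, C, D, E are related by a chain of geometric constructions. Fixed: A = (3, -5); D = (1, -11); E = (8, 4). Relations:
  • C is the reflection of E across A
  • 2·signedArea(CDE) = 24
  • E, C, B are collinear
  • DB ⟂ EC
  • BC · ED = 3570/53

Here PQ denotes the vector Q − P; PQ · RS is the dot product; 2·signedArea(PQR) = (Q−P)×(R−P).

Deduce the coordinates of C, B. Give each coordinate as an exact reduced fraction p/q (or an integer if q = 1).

B = (-1/53, -553/53)
C = (-2, -14)

1. C_x = -2  [C is the reflection of E across A]
2. C_y = -14  [C is the reflection of E across A]
   → C = (-2, -14)
3. B_x = -1/53  [E, C, B are collinear ∩ DB ⟂ EC]
4. B_y = -553/53  [E, C, B are collinear ∩ DB ⟂ EC]
   → B = (-1/53, -553/53)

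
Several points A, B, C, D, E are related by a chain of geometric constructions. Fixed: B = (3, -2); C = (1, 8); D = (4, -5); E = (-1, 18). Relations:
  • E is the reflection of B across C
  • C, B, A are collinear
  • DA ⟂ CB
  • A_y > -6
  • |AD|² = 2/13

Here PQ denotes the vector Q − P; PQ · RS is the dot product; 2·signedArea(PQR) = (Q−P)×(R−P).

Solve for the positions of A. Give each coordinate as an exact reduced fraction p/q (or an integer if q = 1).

A = (47/13, -66/13)

1. A_x = 47/13  [C, B, A are collinear ∩ DA ⟂ CB]
2. A_y = -66/13  [C, B, A are collinear ∩ DA ⟂ CB]
   → A = (47/13, -66/13)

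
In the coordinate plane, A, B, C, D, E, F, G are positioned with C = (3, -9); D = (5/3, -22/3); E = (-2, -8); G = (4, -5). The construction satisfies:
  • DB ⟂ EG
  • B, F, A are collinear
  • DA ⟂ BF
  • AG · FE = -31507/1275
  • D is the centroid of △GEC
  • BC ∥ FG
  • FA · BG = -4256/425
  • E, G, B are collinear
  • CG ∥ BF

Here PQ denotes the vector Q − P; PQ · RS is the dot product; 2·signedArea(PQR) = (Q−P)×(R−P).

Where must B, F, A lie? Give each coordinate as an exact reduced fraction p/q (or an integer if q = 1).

A = (257/255, -1828/255)
B = (6/5, -32/5)
F = (11/5, -12/5)

1. B_x = 6/5  [E, G, B are collinear ∩ DB ⟂ EG]
2. B_y = -32/5  [E, G, B are collinear ∩ DB ⟂ EG]
   → B = (6/5, -32/5)
3. F_x = 11/5  [BC ∥ FG ∩ CG ∥ BF]
4. F_y = -12/5  [BC ∥ FG ∩ CG ∥ BF]
   → F = (11/5, -12/5)
5. A_x = 257/255  [B, F, A are collinear ∩ DA ⟂ BF]
6. A_y = -1828/255  [B, F, A are collinear ∩ DA ⟂ BF]
   → A = (257/255, -1828/255)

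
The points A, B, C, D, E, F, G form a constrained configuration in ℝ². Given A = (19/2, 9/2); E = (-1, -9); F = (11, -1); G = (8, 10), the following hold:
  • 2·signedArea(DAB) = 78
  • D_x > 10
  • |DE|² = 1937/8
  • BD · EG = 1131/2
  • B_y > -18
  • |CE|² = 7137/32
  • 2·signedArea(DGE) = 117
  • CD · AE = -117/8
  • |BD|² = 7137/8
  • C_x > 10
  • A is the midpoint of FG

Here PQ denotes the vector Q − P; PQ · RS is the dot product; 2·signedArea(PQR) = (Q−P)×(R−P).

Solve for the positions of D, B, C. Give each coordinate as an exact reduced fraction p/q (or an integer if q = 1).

1. D_x = 41/4  [line 19·x + -9·y + -179 = 0 ∩ |DE|² = 1937/8]
2. D_y = 7/4  [line 19·x + -9·y + -179 = 0 ∩ |DE|² = 1937/8]
   → D = (41/4, 7/4)
3. B_x = -13  [BD · EG = 1131/2 ∩ 2·signedArea(DAB) = 78]
4. B_y = -17  [BD · EG = 1131/2 ∩ 2·signedArea(DAB) = 78]
   → B = (-13, -17)
5. C_x = 85/8  [line 21/2·x + 27/2·y + -933/8 = 0 ∩ |CE|² = 7137/32]
6. C_y = 3/8  [line 21/2·x + 27/2·y + -933/8 = 0 ∩ |CE|² = 7137/32]
   → C = (85/8, 3/8)

B = (-13, -17)
C = (85/8, 3/8)
D = (41/4, 7/4)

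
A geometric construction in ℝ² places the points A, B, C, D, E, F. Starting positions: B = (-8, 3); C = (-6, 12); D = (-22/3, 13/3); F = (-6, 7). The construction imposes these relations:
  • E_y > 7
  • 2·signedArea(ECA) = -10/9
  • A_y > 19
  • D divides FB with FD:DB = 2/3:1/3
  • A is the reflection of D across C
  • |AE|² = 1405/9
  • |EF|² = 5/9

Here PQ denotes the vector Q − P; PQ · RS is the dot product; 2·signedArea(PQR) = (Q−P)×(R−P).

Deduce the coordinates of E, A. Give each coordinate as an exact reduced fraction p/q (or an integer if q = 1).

A = (-14/3, 59/3)
E = (-20/3, 22/3)

1. A_x = -14/3  [A is the reflection of D across C]
2. A_y = 59/3  [A is the reflection of D across C]
   → A = (-14/3, 59/3)
3. E_x = -20/3  [line -23/3·x + 4/3·y + -548/9 = 0 ∩ |EF|² = 5/9]
4. E_y = 22/3  [line -23/3·x + 4/3·y + -548/9 = 0 ∩ |EF|² = 5/9]
   → E = (-20/3, 22/3)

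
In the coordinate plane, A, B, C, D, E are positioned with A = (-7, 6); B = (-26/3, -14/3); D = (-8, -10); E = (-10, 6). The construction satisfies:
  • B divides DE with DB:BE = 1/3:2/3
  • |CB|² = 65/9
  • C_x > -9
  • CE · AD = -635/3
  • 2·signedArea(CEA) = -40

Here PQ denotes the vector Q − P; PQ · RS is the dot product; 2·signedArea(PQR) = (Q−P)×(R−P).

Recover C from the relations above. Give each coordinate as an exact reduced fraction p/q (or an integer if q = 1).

1. C_x = -25/3  [2·signedArea(CEA) = -40 ∩ CE · AD = -635/3]
2. C_y = -22/3  [2·signedArea(CEA) = -40 ∩ CE · AD = -635/3]
   → C = (-25/3, -22/3)

C = (-25/3, -22/3)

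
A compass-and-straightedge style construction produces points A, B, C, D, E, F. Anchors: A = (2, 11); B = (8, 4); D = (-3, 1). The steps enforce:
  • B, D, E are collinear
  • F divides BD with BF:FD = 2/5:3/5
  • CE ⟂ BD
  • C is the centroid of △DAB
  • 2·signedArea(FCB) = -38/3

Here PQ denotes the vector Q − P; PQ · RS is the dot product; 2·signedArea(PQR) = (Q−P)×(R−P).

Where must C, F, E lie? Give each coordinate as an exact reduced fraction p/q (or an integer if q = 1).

1. C_x = 7/3  [C is the centroid of △DAB]
2. C_y = 16/3  [C is the centroid of △DAB]
   → C = (7/3, 16/3)
3. F_x = 18/5  [F divides BD with BF:FD = 2/5:3/5]
4. F_y = 14/5  [F divides BD with BF:FD = 2/5:3/5]
   → F = (18/5, 14/5)
5. E_x = 239/78  [B, D, E are collinear ∩ CE ⟂ BD]
6. E_y = 69/26  [B, D, E are collinear ∩ CE ⟂ BD]
   → E = (239/78, 69/26)

C = (7/3, 16/3)
E = (239/78, 69/26)
F = (18/5, 14/5)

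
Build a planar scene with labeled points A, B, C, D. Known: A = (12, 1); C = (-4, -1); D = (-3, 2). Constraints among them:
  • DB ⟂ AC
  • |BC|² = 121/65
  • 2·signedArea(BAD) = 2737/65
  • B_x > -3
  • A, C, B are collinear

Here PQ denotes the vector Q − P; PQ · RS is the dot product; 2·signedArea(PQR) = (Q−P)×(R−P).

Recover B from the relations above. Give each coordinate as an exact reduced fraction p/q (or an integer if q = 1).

1. B_x = -172/65  [A, C, B are collinear ∩ DB ⟂ AC]
2. B_y = -54/65  [A, C, B are collinear ∩ DB ⟂ AC]
   → B = (-172/65, -54/65)

B = (-172/65, -54/65)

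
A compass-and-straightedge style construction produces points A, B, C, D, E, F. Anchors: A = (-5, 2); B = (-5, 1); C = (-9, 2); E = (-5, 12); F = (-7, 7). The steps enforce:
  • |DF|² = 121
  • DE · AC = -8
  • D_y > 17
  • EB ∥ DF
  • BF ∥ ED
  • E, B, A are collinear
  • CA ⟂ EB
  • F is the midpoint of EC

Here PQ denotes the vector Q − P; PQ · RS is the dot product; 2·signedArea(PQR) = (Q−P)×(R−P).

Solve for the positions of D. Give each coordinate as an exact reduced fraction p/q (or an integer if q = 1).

D = (-7, 18)

1. D_x = -7  [EB ∥ DF ∩ BF ∥ ED]
2. D_y = 18  [EB ∥ DF ∩ BF ∥ ED]
   → D = (-7, 18)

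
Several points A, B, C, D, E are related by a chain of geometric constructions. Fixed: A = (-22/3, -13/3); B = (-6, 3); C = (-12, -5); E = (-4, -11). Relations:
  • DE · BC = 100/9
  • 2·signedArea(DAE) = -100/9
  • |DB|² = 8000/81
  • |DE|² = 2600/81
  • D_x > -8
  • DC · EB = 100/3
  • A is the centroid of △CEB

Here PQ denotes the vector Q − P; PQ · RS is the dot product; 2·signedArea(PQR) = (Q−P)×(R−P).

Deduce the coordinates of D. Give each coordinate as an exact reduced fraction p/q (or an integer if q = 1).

1. D_x = -70/9  [DE · BC = 100/9 ∩ 2·signedArea(DAE) = -100/9]
2. D_y = -61/9  [DE · BC = 100/9 ∩ 2·signedArea(DAE) = -100/9]
   → D = (-70/9, -61/9)

D = (-70/9, -61/9)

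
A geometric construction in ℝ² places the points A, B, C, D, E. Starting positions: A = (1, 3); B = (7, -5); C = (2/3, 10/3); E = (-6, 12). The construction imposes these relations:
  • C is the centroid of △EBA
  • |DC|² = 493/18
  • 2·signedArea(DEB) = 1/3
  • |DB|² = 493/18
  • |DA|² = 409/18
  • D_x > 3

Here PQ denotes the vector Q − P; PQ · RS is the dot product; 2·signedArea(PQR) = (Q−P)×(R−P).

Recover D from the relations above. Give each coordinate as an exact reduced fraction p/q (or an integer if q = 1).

1. D_x = 23/6  [line 17·x + 13·y + -163/3 = 0 ∩ |DA|² = 409/18]
2. D_y = -5/6  [line 17·x + 13·y + -163/3 = 0 ∩ |DA|² = 409/18]
   → D = (23/6, -5/6)

D = (23/6, -5/6)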